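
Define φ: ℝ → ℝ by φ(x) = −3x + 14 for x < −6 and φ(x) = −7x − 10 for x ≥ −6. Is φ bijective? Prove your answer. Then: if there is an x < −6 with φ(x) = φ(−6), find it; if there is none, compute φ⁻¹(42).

Both pieces are strictly decreasing (slopes −3 and −7), so each is injective on its own interval.
The left piece maps (−∞, −6) onto (32, ∞); the right piece maps [−6, ∞) onto (−∞, 32].
Since 32 = 32, the images partition ℝ: φ is injective and surjective, hence bijective.
Because the two images are disjoint, no x < −6 has φ(x) = φ(−6), so we compute φ⁻¹(42): 42 lies in (32, ∞), so solve −3x + 14 = 42: x = (42 − 14)/(−3) = −28/3.

-28/3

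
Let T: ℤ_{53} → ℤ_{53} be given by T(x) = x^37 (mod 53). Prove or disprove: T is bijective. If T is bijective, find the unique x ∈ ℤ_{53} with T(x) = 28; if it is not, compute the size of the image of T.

47

Since 53 is prime, the nonzero elements of ℤ_{53} form a cyclic group of order 52.
As gcd(37, 52) = 1, raising to the 37th power is a bijection on this group: if s^37 ≡ t^37 then (st^{−1})^37 = 1, and the only element of order dividing gcd(37, 52) = 1 is 1, so s = t.
With T(0) = 0 this makes T injective on all of ℤ_{53}, hence bijective (finite equal-size domain and codomain). In particular T is bijective.
Since T is bijective, we find the preimage of 28. The inverse of x ↦ x^37 on (ℤ_{53})^× is x ↦ x^45, because 37·45 = 1665 = 32·52 + 1 ≡ 1 (mod 52) and x^{52} = 1 for x ≠ 0 (Fermat). So T⁻¹(28) = 28^45 mod 53.
Repeated squaring mod 53: 28^1 ≡ 28, 28^2 ≡ 28² = 784 ≡ 42, 28^4 ≡ 42² = 1764 ≡ 15, 28^8 ≡ 15² = 225 ≡ 13, 28^16 ≡ 13² = 169 ≡ 10, 28^32 ≡ 10² = 100 ≡ 47. Since 45 = 32 + 8 + 4 + 1, 28^45 ≡ 47·13·15·28: 47·13 = 611 ≡ 28, then 28·15 = 420 ≡ 49, then 49·28 = 1372 ≡ 47. So 28^45 ≡ 47 (mod 53).
Hence T⁻¹(28) = 47.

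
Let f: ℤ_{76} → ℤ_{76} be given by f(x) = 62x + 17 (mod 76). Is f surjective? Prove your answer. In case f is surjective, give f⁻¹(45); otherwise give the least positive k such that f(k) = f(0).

38

Since gcd(62, 76) = 2, we have 62x ≡ 0 (mod 2) for all x, so f(x) ≡ 1 (mod 2).
But 0 ≢ 1 (mod 2), so 0 ∈ ℤ_{76} has no preimage. So f is not surjective.
Since f is not surjective, we find the least positive k with f(k) = f(0): this means 62k ≡ 0 (mod 76), i.e. 76 ∣ 62k. Since gcd(62, 76) = 2, dividing through by 2 this holds exactly when 38 ∣ 31k, and as gcd(31, 38) = 1, exactly when 38 ∣ k.
The smallest positive such k is 38.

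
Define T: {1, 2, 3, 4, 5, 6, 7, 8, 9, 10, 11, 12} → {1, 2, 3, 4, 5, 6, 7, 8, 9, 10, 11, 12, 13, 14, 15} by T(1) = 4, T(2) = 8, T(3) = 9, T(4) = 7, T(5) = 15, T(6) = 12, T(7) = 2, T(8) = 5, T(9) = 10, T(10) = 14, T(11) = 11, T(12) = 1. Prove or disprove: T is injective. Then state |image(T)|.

The values T(1), …, T(12) are 4, 8, 9, 7, 15, 12, 2, 5, 10, 14, 11, 1 — all distinct.
So T(x_1) = T(x_2) only when x_1 = x_2, and T is injective.
The image of T is {1, 2, 4, 5, 7, 8, 9, 10, 11, 12, 14, 15}, which has 12 elements.

12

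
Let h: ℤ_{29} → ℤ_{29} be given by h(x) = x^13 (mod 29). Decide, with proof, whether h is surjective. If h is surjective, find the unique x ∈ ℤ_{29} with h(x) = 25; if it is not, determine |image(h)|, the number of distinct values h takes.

7

Since 29 is prime, the nonzero elements of ℤ_{29} form a cyclic group of order 28.
As gcd(13, 28) = 1, raising to the 13th power is a bijection on this group: if s^13 ≡ t^13 then (st^{−1})^13 = 1, and the only element of order dividing gcd(13, 28) = 1 is 1, so s = t.
With h(0) = 0 this makes h injective on all of ℤ_{29}, hence bijective (finite equal-size domain and codomain). In particular h is surjective.
Since h is surjective, we find the preimage of 25. The inverse of x ↦ x^13 on (ℤ_{29})^× is x ↦ x^13, because 13·13 = 169 = 6·28 + 1 ≡ 1 (mod 28) and x^{28} = 1 for x ≠ 0 (Fermat). So h⁻¹(25) = 25^13 mod 29.
Repeated squaring mod 29: 25^1 ≡ 25, 25^2 ≡ 25² = 625 ≡ 16, 25^4 ≡ 16² = 256 ≡ 24, 25^8 ≡ 24² = 576 ≡ 25. Since 13 = 8 + 4 + 1, 25^13 ≡ 25·24·25: 25·24 = 600 ≡ 20, then 20·25 = 500 ≡ 7. So 25^13 ≡ 7 (mod 29).
Hence h⁻¹(25) = 7.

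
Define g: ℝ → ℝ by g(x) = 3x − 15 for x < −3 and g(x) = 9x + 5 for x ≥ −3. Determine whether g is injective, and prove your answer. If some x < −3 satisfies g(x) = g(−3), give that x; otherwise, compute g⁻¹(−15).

-20/9

Both pieces are strictly increasing (slopes 3 and 9), so each is injective on its own interval.
The left piece maps (−∞, −3) onto (−∞, −24); the right piece maps [−3, ∞) onto [−22, ∞).
These images are disjoint, so no value is attained by both pieces. So g is injective.
Because the two images are disjoint, no x < −3 has g(x) = g(−3), so we compute g⁻¹(−15): −15 lies in [−22, ∞), so solve 9x + 5 = −15: x = (−15 − 5)/9 = −20/9.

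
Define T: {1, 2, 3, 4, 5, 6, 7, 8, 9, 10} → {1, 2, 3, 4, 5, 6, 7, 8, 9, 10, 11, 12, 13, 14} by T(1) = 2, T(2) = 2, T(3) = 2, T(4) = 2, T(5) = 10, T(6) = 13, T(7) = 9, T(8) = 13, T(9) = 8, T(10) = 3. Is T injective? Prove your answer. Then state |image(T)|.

6

T(1) = 2 = T(2) with 1 ≠ 2, so T is not injective.
The image of T is {2, 3, 8, 9, 10, 13}, which has 6 elements.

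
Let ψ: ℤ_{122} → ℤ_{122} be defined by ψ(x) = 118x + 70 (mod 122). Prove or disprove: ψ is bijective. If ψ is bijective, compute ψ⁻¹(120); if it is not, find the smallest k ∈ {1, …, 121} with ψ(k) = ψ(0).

61

We have gcd(118, 122) = 2 > 1. Taking a = 0 and b = 61: ψ(0) = 70 and ψ(61) = 118·61 + 70 = 7268 ≡ 70 (mod 122).
So ψ(0) = ψ(61) while 0 ≠ 61, so ψ is not injective, hence not bijective.
Since ψ is not bijective, we find the least positive k with ψ(k) = ψ(0): this means 118k ≡ 0 (mod 122), i.e. 122 ∣ 118k. Since gcd(118, 122) = 2, dividing through by 2 this holds exactly when 61 ∣ 59k, and as gcd(59, 61) = 1, exactly when 61 ∣ k.
The smallest positive such k is 61.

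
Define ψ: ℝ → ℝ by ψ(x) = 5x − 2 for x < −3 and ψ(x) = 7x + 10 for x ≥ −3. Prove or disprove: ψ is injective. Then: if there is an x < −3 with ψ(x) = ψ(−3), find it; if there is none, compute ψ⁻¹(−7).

-17/7

Both pieces are strictly increasing (slopes 5 and 7), so each is injective on its own interval.
The left piece maps (−∞, −3) onto (−∞, −17); the right piece maps [−3, ∞) onto [−11, ∞).
These images are disjoint, so no value is attained by both pieces. So ψ is injective.
Because the two images are disjoint, no x < −3 has ψ(x) = ψ(−3), so we compute ψ⁻¹(−7): −7 lies in [−11, ∞), so solve 7x + 10 = −7: x = (−7 − 10)/7 = −17/7.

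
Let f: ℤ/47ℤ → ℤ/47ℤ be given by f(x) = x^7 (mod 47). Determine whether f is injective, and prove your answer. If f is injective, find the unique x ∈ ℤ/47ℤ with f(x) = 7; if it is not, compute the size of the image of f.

32

Since 47 is prime, the nonzero elements of ℤ/47ℤ form a cyclic group of order 46.
As gcd(7, 46) = 1, raising to the 7th power is a bijection on this group: if a^7 ≡ b^7 then (ab^{−1})^7 = 1, and the only element of order dividing gcd(7, 46) = 1 is 1, so a = b.
With f(0) = 0 this makes f injective on all of ℤ/47ℤ, hence bijective (finite equal-size domain and codomain). In particular f is injective.
Since f is injective, we find the preimage of 7. The inverse of x ↦ x^7 on (ℤ/47ℤ)^× is x ↦ x^33, because 7·33 = 231 = 5·46 + 1 ≡ 1 (mod 46) and x^{46} = 1 for x ≠ 0 (Fermat). So f⁻¹(7) = 7^33 mod 47.
Repeated squaring mod 47: 7^1 ≡ 7, 7^2 ≡ 7² = 49 ≡ 2, 7^4 ≡ 2² = 4, 7^8 ≡ 4² = 16, 7^16 ≡ 16² = 256 ≡ 21, 7^32 ≡ 21² = 441 ≡ 18. Since 33 = 32 + 1, 7^33 ≡ 18·7: 18·7 = 126 ≡ 32. So 7^33 ≡ 32 (mod 47).
Hence f⁻¹(7) = 32.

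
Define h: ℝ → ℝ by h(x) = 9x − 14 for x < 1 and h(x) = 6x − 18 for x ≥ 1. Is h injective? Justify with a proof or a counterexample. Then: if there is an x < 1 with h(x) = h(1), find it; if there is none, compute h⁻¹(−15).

2/9

Both pieces are strictly increasing (slopes 9 and 6), so each is injective on its own interval.
The left piece maps (−∞, 1) onto (−∞, −5); the right piece maps [1, ∞) onto [−12, ∞).
These images overlap. In particular h(1) = −12 (right piece), and solving 9x − 14 = −12 on the left piece gives x = 2/9 < 1.
So h(2/9) = h(1) with 2/9 ≠ 1, and h is not injective. This x = 2/9 is the requested value below 1.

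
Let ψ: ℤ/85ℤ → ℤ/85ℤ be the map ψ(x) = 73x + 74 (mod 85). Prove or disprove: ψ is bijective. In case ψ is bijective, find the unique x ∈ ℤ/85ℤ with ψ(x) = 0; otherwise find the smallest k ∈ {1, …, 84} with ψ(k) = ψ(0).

If ψ(a) = ψ(b), then 73a ≡ 73b (mod 85). Because gcd(73, 85) = 1, we may cancel 73 to get a ≡ b (mod 85).
We now compute 73⁻¹ mod 85 explicitly. Euclid's algorithm: 85 = 1·73 + 12, 73 = 6·12 + 1; back-substituting gives 1 = 7·73 − 6·85, so 73⁻¹ ≡ 7 (mod 85).
For any y ∈ ℤ/85ℤ, x = 7(y − 74) mod 85 satisfies ψ(x) = 73·7(y − 74) + 74 ≡ y (since 73·7 ≡ 1 mod 85). So every y has a preimage.
Hence ψ is bijective.
Since ψ is bijective, we compute ψ⁻¹(0): solve 73x + 74 ≡ 0 (mod 85), i.e. 73x ≡ 11 (mod 85).
Multiplying by 73⁻¹ = 7 gives x ≡ 7·11 = 77 ≡ 77 (mod 85).
Check: ψ(77) = 73·77 + 74 = 5695 = 67·85 + 0 ≡ 0 (mod 85).

77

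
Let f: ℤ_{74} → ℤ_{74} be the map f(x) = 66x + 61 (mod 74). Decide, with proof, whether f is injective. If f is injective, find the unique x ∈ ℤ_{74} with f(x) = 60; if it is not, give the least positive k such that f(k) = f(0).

37

We have gcd(66, 74) = 2 > 1. Taking a = 0 and b = 37: f(0) = 61 and f(37) = 66·37 + 61 = 2503 ≡ 61 (mod 74).
So f(0) = f(37) while 0 ≠ 37, therefore f is not injective.
Since f is not injective, we find the least positive k with f(k) = f(0): this means 66k ≡ 0 (mod 74), i.e. 74 ∣ 66k. Since gcd(66, 74) = 2, dividing through by 2 this holds exactly when 37 ∣ 33k, and as gcd(33, 37) = 1, exactly when 37 ∣ k.
The smallest positive such k is 37.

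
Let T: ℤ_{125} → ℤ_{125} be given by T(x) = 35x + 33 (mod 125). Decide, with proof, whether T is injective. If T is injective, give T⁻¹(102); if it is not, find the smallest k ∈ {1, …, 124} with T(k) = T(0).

Recall: injectivity means: for all a, b in the domain, T(a) = T(b) implies a = b.
We have gcd(35, 125) = 5 > 1. Taking a = 0 and b = 25: T(0) = 33 and T(25) = 35·25 + 33 = 908 ≡ 33 (mod 125).
So T(0) = T(25) while 0 ≠ 25, hence T is not injective.
Since T is not injective, we find the least positive k with T(k) = T(0): this means 35k ≡ 0 (mod 125), i.e. 125 ∣ 35k. Since gcd(35, 125) = 5, dividing through by 5 this holds exactly when 25 ∣ 7k, and as gcd(7, 25) = 1, exactly when 25 ∣ k.
The smallest positive such k is 25.

25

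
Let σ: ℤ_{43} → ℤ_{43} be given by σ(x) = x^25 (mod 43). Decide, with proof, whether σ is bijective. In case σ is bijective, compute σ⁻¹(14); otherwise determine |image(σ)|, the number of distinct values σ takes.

Since 43 is prime, the nonzero elements of ℤ_{43} form a cyclic group of order 42.
As gcd(25, 42) = 1, raising to the 25th power is a bijection on this group: if s^25 ≡ t^25 then (st^{−1})^25 = 1, and the only element of order dividing gcd(25, 42) = 1 is 1, so s = t.
With σ(0) = 0 this makes σ injective on all of ℤ_{43}, hence bijective (finite equal-size domain and codomain). In particular σ is bijective.
Since σ is bijective, we find the preimage of 14. The inverse of x ↦ x^25 on (ℤ_{43})^× is x ↦ x^37, because 25·37 = 925 = 22·42 + 1 ≡ 1 (mod 42) and x^{42} = 1 for x ≠ 0 (Fermat). So σ⁻¹(14) = 14^37 mod 43.
Repeated squaring mod 43: 14^1 ≡ 14, 14^2 ≡ 14² = 196 ≡ 24, 14^4 ≡ 24² = 576 ≡ 17, 14^8 ≡ 17² = 289 ≡ 31, 14^16 ≡ 31² = 961 ≡ 15, 14^32 ≡ 15² = 225 ≡ 10. Since 37 = 32 + 4 + 1, 14^37 ≡ 10·17·14: 10·17 = 170 ≡ 41, then 41·14 = 574 ≡ 15. So 14^37 ≡ 15 (mod 43).
Hence σ⁻¹(14) = 15.

15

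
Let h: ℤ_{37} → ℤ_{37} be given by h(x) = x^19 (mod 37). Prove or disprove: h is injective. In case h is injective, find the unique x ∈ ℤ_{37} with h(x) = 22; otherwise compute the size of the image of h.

Since 37 is prime, the nonzero elements of ℤ_{37} form a cyclic group of order 36.
As gcd(19, 36) = 1, raising to the 19th power is a bijection on this group: if a^19 ≡ b^19 then (ab^{−1})^19 = 1, and the only element of order dividing gcd(19, 36) = 1 is 1, so a = b.
With h(0) = 0 this makes h injective on all of ℤ_{37}, hence bijective (finite equal-size domain and codomain). In particular h is injective.
Since h is injective, we find the preimage of 22. The inverse of x ↦ x^19 on (ℤ_{37})^× is x ↦ x^19, because 19·19 = 361 = 10·36 + 1 ≡ 1 (mod 36) and x^{36} = 1 for x ≠ 0 (Fermat). So h⁻¹(22) = 22^19 mod 37.
Repeated squaring mod 37: 22^1 ≡ 22, 22^2 ≡ 22² = 484 ≡ 3, 22^4 ≡ 3² = 9, 22^8 ≡ 9² = 81 ≡ 7, 22^16 ≡ 7² = 49 ≡ 12. Since 19 = 16 + 2 + 1, 22^19 ≡ 12·3·22: 12·3 = 36, then 36·22 = 792 ≡ 15. So 22^19 ≡ 15 (mod 37).
Hence h⁻¹(22) = 15.

15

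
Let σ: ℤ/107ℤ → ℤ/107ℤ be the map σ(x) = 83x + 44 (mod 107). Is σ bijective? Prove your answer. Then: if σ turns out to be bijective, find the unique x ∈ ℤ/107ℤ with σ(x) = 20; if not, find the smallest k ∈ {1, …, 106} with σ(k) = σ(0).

1

Recall that σ is injective when σ(a) = σ(b) forces a = b.
If σ(a) = σ(b), then 83a ≡ 83b (mod 107). Because gcd(83, 107) = 1, we may cancel 83 to get a ≡ b (mod 107).
We now compute 83⁻¹ mod 107 explicitly. Euclid's algorithm: 107 = 1·83 + 24, 83 = 3·24 + 11, 24 = 2·11 + 2, 11 = 5·2 + 1; back-substituting gives 1 = 49·83 − 38·107, so 83⁻¹ ≡ 49 (mod 107).
For any y ∈ ℤ/107ℤ, x = 49(y − 44) mod 107 satisfies σ(x) = 83·49(y − 44) + 44 ≡ y (since 83·49 ≡ 1 mod 107). So every y has a preimage.
Thus σ is bijective.
Since σ is bijective, we compute σ⁻¹(20): solve 83x + 44 ≡ 20 (mod 107), i.e. 83x ≡ 83 (mod 107).
Multiplying by 83⁻¹ = 49 gives x ≡ 49·83 = 4067 = 38·107 + 1 ≡ 1 (mod 107).
Check: σ(1) = 83·1 + 44 = 127 = 1·107 + 20 ≡ 20 (mod 107).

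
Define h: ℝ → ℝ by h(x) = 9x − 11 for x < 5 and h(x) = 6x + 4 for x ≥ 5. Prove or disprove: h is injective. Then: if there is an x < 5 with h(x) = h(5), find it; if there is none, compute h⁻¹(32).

43/9

Both pieces are strictly increasing (slopes 9 and 6), so each is injective on its own interval.
The left piece maps (−∞, 5) onto (−∞, 34); the right piece maps [5, ∞) onto [34, ∞).
These images are disjoint, so no value is attained by both pieces. Thus h is injective.
Because the two images are disjoint, no x < 5 has h(x) = h(5), so we compute h⁻¹(32): 32 lies in (−∞, 34), so solve 9x − 11 = 32: x = (32 + 11)/9 = 43/9.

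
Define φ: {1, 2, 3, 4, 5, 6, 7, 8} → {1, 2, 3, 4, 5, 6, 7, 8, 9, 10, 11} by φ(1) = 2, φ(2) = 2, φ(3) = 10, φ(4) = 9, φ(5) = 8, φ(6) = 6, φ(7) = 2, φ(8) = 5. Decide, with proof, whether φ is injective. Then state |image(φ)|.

φ(1) = 2 = φ(2) with 1 ≠ 2, so φ is not injective.
The image of φ is {2, 5, 6, 8, 9, 10}, which has 6 elements.

6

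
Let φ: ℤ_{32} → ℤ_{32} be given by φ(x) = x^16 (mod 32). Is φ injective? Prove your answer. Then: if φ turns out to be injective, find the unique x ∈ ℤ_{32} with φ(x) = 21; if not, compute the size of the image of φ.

2

φ(0) = 0^16 = 0.
φ(2): Repeated squaring mod 32: 2^1 ≡ 2, 2^2 ≡ 2² = 4, 2^4 ≡ 4² = 16, 2^8 ≡ 16² = 256 ≡ 0, 2^16 ≡ 0² = 0. So 2^16 ≡ 0 (mod 32).
So φ(0) = φ(2) = 0 while 0 ≠ 2, so φ is not injective.
Since φ is not injective, we determine |image(φ)|. Computing x^16 mod 32 for each x (by repeated squaring, reducing mod 32 at every step), the values φ(0), φ(1), …, φ(31) are: 0, 1, 0, 1, 0, 1, 0, 1, 0, 1, 0, 1, 0, 1, 0, 1, 0, 1, 0, 1, 0, 1, 0, 1, 0, 1, 0, 1, 0, 1, 0, 1.
The distinct values are {0, 1}; there are 2 of them.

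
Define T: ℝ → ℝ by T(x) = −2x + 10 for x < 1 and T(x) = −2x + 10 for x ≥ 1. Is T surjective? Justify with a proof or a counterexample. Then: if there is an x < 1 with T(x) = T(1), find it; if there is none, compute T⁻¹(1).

Both pieces are strictly decreasing (slopes −2 and −2), so each is injective on its own interval.
The left piece maps (−∞, 1) onto (8, ∞); the right piece maps [1, ∞) onto (−∞, 8].
These images together cover ℝ, so T is surjective.
Because the two images are disjoint, no x < 1 has T(x) = T(1), so we compute T⁻¹(1): 1 lies in (−∞, 8], so solve −2x + 10 = 1: x = (1 − 10)/(−2) = 9/2.

9/2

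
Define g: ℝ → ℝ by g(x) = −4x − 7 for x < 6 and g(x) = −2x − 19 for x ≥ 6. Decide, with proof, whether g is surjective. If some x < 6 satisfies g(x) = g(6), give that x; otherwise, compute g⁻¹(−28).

21/4

Both pieces are strictly decreasing (slopes −4 and −2), so each is injective on its own interval.
The left piece maps (−∞, 6) onto (−31, ∞); the right piece maps [6, ∞) onto (−∞, −31].
These images together cover ℝ, so g is surjective.
Because the two images are disjoint, no x < 6 has g(x) = g(6), so we compute g⁻¹(−28): −28 lies in (−31, ∞), so solve −4x − 7 = −28: x = (−28 + 7)/(−4) = 21/4.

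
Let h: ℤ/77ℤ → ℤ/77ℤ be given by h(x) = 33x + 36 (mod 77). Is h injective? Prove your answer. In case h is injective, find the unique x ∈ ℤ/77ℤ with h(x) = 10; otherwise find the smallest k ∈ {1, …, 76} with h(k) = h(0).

7

Recall: h is injective when h(x_1) = h(x_2) forces x_1 = x_2.
We have gcd(33, 77) = 11 > 1. Taking x_1 = 0 and x_2 = 7: h(0) = 36 and h(7) = 33·7 + 36 = 267 ≡ 36 (mod 77).
So h(0) = h(7) while 0 ≠ 7, so h is not injective.
Since h is not injective, we find the least positive k with h(k) = h(0): this means 33k ≡ 0 (mod 77), i.e. 77 ∣ 33k. Since gcd(33, 77) = 11, dividing through by 11 this holds exactly when 7 ∣ 3k, and as gcd(3, 7) = 1, exactly when 7 ∣ k.
The smallest positive such k is 7.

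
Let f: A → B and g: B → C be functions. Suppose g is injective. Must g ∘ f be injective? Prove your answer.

No. Take A = {0, 1}, B = C = {0, 1, 2}, f(0) = f(1) = 0, and g = identity (injective).
Then (g ∘ f)(0) = (g ∘ f)(1) = 0 with 0 ≠ 1, so g ∘ f is not injective.

not injective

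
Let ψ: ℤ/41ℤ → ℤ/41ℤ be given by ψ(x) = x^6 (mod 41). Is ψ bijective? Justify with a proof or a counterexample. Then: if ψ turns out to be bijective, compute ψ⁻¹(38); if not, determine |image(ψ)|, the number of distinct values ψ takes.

21

ψ(20): Repeated squaring mod 41: 20^1 ≡ 20, 20^2 ≡ 20² = 400 ≡ 31, 20^4 ≡ 31² = 961 ≡ 18. Since 6 = 4 + 2, 20^6 ≡ 18·31: 18·31 = 558 ≡ 25. So 20^6 ≡ 25 (mod 41).
ψ(21): Repeated squaring mod 41: 21^1 ≡ 21, 21^2 ≡ 21² = 441 ≡ 31, 21^4 ≡ 31² = 961 ≡ 18. Since 6 = 4 + 2, 21^6 ≡ 18·31: 18·31 = 558 ≡ 25. So 21^6 ≡ 25 (mod 41).
So ψ(20) = ψ(21) = 25 while 20 ≠ 21, so ψ is not injective, hence not bijective.
Since ψ is not bijective, we determine |image(ψ)|. Computing x^6 mod 41 for each x (by repeated squaring, reducing mod 41 at every step), the values ψ(0), ψ(1), …, ψ(40) are: 0, 1, 23, 32, 37, 4, 39, 20, 31, 40, 10, 33, 36, 2, 9, 5, 16, 8, 18, 21, 25, 25, 21, 18, 8, 16, 5, 9, 2, 36, 33, 10, 40, 31, 20, 39, 4, 37, 32, 23, 1.
The distinct values are {0, 1, 2, 4, 5, 8, 9, 10, 16, 18, 20, 21, 23, 25, 31, 32, 33, 36, 37, 39, 40}; there are 21 of them.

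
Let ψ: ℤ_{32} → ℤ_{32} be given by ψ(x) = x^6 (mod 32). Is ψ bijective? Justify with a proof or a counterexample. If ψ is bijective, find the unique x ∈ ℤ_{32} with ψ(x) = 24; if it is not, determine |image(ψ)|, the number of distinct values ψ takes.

ψ(0) = 0^6 = 0.
ψ(2): Repeated squaring mod 32: 2^1 ≡ 2, 2^2 ≡ 2² = 4, 2^4 ≡ 4² = 16. Since 6 = 4 + 2, 2^6 ≡ 16·4: 16·4 = 64 ≡ 0. So 2^6 ≡ 0 (mod 32).
So ψ(0) = ψ(2) = 0 while 0 ≠ 2, thus ψ is not injective, hence not bijective.
Since ψ is not bijective, we determine |image(ψ)|. Computing x^6 mod 32 for each x (by repeated squaring, reducing mod 32 at every step), the values ψ(0), ψ(1), …, ψ(31) are: 0, 1, 0, 25, 0, 9, 0, 17, 0, 17, 0, 9, 0, 25, 0, 1, 0, 1, 0, 25, 0, 9, 0, 17, 0, 17, 0, 9, 0, 25, 0, 1.
The distinct values are {0, 1, 9, 17, 25}; there are 5 of them.

5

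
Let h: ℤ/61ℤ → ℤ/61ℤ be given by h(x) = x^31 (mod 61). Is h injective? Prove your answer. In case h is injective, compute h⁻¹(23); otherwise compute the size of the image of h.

38

Since 61 is prime, the nonzero elements of ℤ/61ℤ form a cyclic group of order 60.
As gcd(31, 60) = 1, raising to the 31st power is a bijection on this group: if x_1^31 ≡ x_2^31 then (x_1x_2^{−1})^31 = 1, and the only element of order dividing gcd(31, 60) = 1 is 1, so x_1 = x_2.
With h(0) = 0 this makes h injective on all of ℤ/61ℤ, hence bijective (finite equal-size domain and codomain). In particular h is injective.
Since h is injective, we find the preimage of 23. The inverse of x ↦ x^31 on (ℤ/61ℤ)^× is x ↦ x^31, because 31·31 = 961 = 16·60 + 1 ≡ 1 (mod 60) and x^{60} = 1 for x ≠ 0 (Fermat). So h⁻¹(23) = 23^31 mod 61.
Repeated squaring mod 61: 23^1 ≡ 23, 23^2 ≡ 23² = 529 ≡ 41, 23^4 ≡ 41² = 1681 ≡ 34, 23^8 ≡ 34² = 1156 ≡ 58, 23^16 ≡ 58² = 3364 ≡ 9. Since 31 = 16 + 8 + 4 + 2 + 1, 23^31 ≡ 9·58·34·41·23: 9·58 = 522 ≡ 34, then 34·34 = 1156 ≡ 58, then 58·41 = 2378 ≡ 60, then 60·23 = 1380 ≡ 38. So 23^31 ≡ 38 (mod 61).
Hence h⁻¹(23) = 38.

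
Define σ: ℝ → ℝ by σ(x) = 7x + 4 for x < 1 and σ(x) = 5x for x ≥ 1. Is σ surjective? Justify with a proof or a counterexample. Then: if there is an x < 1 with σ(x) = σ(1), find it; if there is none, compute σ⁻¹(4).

Both pieces are strictly increasing (slopes 7 and 5), so each is injective on its own interval.
The left piece maps (−∞, 1) onto (−∞, 11); the right piece maps [1, ∞) onto [5, ∞).
The union (−∞, 11) ∪ [5, ∞) covers ℝ, so σ is surjective.
For the follow-up: the images overlap, so an x < 1 with σ(x) = σ(1) exists. σ(1) = 5; solving 7x + 4 = 5 for x < 1 gives x = (5 − 4)/7 = 1/7.

1/7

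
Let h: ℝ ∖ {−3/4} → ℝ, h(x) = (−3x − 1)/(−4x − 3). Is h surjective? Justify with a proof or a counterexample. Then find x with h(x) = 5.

If h(x) = 3/4, cross-multiplying gives −4(−3x − 1) = −3(−4x − 3), which simplifies to 4 = 9 — false.  So 3/4 has no preimage and h is not surjective.
Solving h(x) = 5: cross-multiplying gives −3x − 1 = 5(−4x − 3), which rearranges to 17x = −14, so x = −14/17.

-14/17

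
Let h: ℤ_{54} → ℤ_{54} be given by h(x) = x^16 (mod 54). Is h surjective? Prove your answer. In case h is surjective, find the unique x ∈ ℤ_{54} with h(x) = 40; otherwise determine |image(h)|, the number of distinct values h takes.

h(0) = 0^16 = 0.
h(6): Repeated squaring mod 54: 6^1 ≡ 6, 6^2 ≡ 6² = 36, 6^4 ≡ 36² = 1296 ≡ 0, 6^8 ≡ 0² = 0, 6^16 ≡ 0² = 0. So 6^16 ≡ 0 (mod 54).
So h(0) = h(6) = 0 while 0 ≠ 6, hence h is not injective.
A non-injective map from the 54-element set ℤ_{54} to itself takes at most 53 distinct values, so it cannot be surjective. Therefore h is not surjective.
Since h is not surjective, we determine |image(h)|. Computing x^16 mod 54 for each x (by repeated squaring, reducing mod 54 at every step), the values h(0), h(1), …, h(53) are: 0, 1, 34, 27, 22, 13, 0, 43, 46, 27, 10, 25, 0, 31, 4, 27, 52, 37, 0, 19, 16, 27, 40, 49, 0, 7, 28, 27, 28, 7, 0, 49, 40, 27, 16, 19, 0, 37, 52, 27, 4, 31, 0, 25, 10, 27, 46, 43, 0, 13, 22, 27, 34, 1.
The distinct values are {0, 1, 4, 7, 10, 13, 16, 19, 22, 25, 27, 28, 31, 34, 37, 40, 43, 46, 49, 52}; there are 20 of them.

20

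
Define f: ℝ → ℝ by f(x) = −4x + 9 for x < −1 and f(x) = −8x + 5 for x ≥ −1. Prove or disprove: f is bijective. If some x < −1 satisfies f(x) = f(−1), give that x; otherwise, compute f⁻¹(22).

-13/4

Both pieces are strictly decreasing (slopes −4 and −8), so each is injective on its own interval.
The left piece maps (−∞, −1) onto (13, ∞); the right piece maps [−1, ∞) onto (−∞, 13].
Since 13 = 13, the images partition ℝ: f is injective and surjective, hence bijective.
Because the two images are disjoint, no x < −1 has f(x) = f(−1), so we compute f⁻¹(22): 22 lies in (13, ∞), so solve −4x + 9 = 22: x = (22 − 9)/(−4) = −13/4.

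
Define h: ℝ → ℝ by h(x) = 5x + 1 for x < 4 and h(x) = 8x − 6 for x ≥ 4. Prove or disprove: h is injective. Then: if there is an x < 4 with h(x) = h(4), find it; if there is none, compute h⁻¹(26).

Both pieces are strictly increasing (slopes 5 and 8), so each is injective on its own interval.
The left piece maps (−∞, 4) onto (−∞, 21); the right piece maps [4, ∞) onto [26, ∞).
These images are disjoint, so no value is attained by both pieces. Therefore h is injective.
Because the two images are disjoint, no x < 4 has h(x) = h(4), so we compute h⁻¹(26): 26 lies in [26, ∞), so solve 8x − 6 = 26: x = (26 + 6)/8 = 4.

4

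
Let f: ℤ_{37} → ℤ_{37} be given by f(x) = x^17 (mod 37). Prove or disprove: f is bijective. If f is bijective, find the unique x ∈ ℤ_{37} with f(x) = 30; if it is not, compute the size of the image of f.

Since 37 is prime, the nonzero elements of ℤ_{37} form a cyclic group of order 36.
As gcd(17, 36) = 1, raising to the 17th power is a bijection on this group: if a^17 ≡ b^17 then (ab^{−1})^17 = 1, and the only element of order dividing gcd(17, 36) = 1 is 1, so a = b.
With f(0) = 0 this makes f injective on all of ℤ_{37}, hence bijective (finite equal-size domain and codomain). In particular f is bijective.
Since f is bijective, we find the preimage of 30. The inverse of x ↦ x^17 on (ℤ_{37})^× is x ↦ x^17, because 17·17 = 289 = 8·36 + 1 ≡ 1 (mod 36) and x^{36} = 1 for x ≠ 0 (Fermat). So f⁻¹(30) = 30^17 mod 37.
Repeated squaring mod 37: 30^1 ≡ 30, 30^2 ≡ 30² = 900 ≡ 12, 30^4 ≡ 12² = 144 ≡ 33, 30^8 ≡ 33² = 1089 ≡ 16, 30^16 ≡ 16² = 256 ≡ 34. Since 17 = 16 + 1, 30^17 ≡ 34·30: 34·30 = 1020 ≡ 21. So 30^17 ≡ 21 (mod 37).
Hence f⁻¹(30) = 21.

21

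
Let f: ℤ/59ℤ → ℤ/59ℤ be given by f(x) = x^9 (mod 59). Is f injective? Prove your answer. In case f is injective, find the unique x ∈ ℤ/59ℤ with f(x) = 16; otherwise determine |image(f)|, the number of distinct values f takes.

12

Since 59 is prime, the nonzero elements of ℤ/59ℤ form a cyclic group of order 58.
As gcd(9, 58) = 1, raising to the 9th power is a bijection on this group: if a^9 ≡ b^9 then (ab^{−1})^9 = 1, and the only element of order dividing gcd(9, 58) = 1 is 1, so a = b.
With f(0) = 0 this makes f injective on all of ℤ/59ℤ, hence bijective (finite equal-size domain and codomain). In particular f is injective.
Since f is injective, we find the preimage of 16. The inverse of x ↦ x^9 on (ℤ/59ℤ)^× is x ↦ x^13, because 9·13 = 117 = 2·58 + 1 ≡ 1 (mod 58) and x^{58} = 1 for x ≠ 0 (Fermat). So f⁻¹(16) = 16^13 mod 59.
Repeated squaring mod 59: 16^1 ≡ 16, 16^2 ≡ 16² = 256 ≡ 20, 16^4 ≡ 20² = 400 ≡ 46, 16^8 ≡ 46² = 2116 ≡ 51. Since 13 = 8 + 4 + 1, 16^13 ≡ 51·46·16: 51·46 = 2346 ≡ 45, then 45·16 = 720 ≡ 12. So 16^13 ≡ 12 (mod 59).
Hence f⁻¹(16) = 12.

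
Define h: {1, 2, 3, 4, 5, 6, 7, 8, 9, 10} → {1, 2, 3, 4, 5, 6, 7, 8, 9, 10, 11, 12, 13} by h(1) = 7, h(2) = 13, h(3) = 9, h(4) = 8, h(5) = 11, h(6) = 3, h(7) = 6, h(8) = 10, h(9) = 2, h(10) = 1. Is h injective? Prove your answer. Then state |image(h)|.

10

The values h(1), …, h(10) are 7, 13, 9, 8, 11, 3, 6, 10, 2, 1 — all distinct.
So h(x_1) = h(x_2) only when x_1 = x_2, and h is injective.
The image of h is {1, 2, 3, 6, 7, 8, 9, 10, 11, 13}, which has 10 elements.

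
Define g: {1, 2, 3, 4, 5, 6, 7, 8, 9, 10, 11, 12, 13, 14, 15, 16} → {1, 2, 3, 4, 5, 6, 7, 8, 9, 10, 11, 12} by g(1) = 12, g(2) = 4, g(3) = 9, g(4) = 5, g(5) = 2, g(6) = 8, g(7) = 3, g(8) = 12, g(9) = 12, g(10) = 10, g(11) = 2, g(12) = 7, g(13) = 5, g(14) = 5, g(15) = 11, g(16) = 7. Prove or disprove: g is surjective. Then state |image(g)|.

10

No element maps to 1, so g is not surjective.
The image of g is {2, 3, 4, 5, 7, 8, 9, 10, 11, 12}, which has 10 elements.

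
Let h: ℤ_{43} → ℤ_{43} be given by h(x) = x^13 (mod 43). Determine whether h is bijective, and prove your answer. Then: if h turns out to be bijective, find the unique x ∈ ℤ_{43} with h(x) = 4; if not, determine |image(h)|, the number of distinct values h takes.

Since 43 is prime, the nonzero elements of ℤ_{43} form a cyclic group of order 42.
As gcd(13, 42) = 1, raising to the 13th power is a bijection on this group: if x_1^13 ≡ x_2^13 then (x_1x_2^{−1})^13 = 1, and the only element of order dividing gcd(13, 42) = 1 is 1, so x_1 = x_2.
With h(0) = 0 this makes h injective on all of ℤ_{43}, hence bijective (finite equal-size domain and codomain). In particular h is bijective.
Since h is bijective, we find the preimage of 4. The inverse of x ↦ x^13 on (ℤ_{43})^× is x ↦ x^13, because 13·13 = 169 = 4·42 + 1 ≡ 1 (mod 42) and x^{42} = 1 for x ≠ 0 (Fermat). So h⁻¹(4) = 4^13 mod 43.
Repeated squaring mod 43: 4^1 ≡ 4, 4^2 ≡ 4² = 16, 4^4 ≡ 16² = 256 ≡ 41, 4^8 ≡ 41² = 1681 ≡ 4. Since 13 = 8 + 4 + 1, 4^13 ≡ 4·41·4: 4·41 = 164 ≡ 35, then 35·4 = 140 ≡ 11. So 4^13 ≡ 11 (mod 43).
Hence h⁻¹(4) = 11.

11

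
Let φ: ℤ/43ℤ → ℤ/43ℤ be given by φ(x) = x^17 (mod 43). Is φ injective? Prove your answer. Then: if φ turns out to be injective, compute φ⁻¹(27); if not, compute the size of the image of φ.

Since 43 is prime, the nonzero elements of ℤ/43ℤ form a cyclic group of order 42.
As gcd(17, 42) = 1, raising to the 17th power is a bijection on this group: if s^17 ≡ t^17 then (st^{−1})^17 = 1, and the only element of order dividing gcd(17, 42) = 1 is 1, so s = t.
With φ(0) = 0 this makes φ injective on all of ℤ/43ℤ, hence bijective (finite equal-size domain and codomain). In particular φ is injective.
Since φ is injective, we find the preimage of 27. The inverse of x ↦ x^17 on (ℤ/43ℤ)^× is x ↦ x^5, because 17·5 = 85 = 2·42 + 1 ≡ 1 (mod 42) and x^{42} = 1 for x ≠ 0 (Fermat). So φ⁻¹(27) = 27^5 mod 43.
Repeated squaring mod 43: 27^1 ≡ 27, 27^2 ≡ 27² = 729 ≡ 41, 27^4 ≡ 41² = 1681 ≡ 4. Since 5 = 4 + 1, 27^5 ≡ 4·27: 4·27 = 108 ≡ 22. So 27^5 ≡ 22 (mod 43).
Hence φ⁻¹(27) = 22.

22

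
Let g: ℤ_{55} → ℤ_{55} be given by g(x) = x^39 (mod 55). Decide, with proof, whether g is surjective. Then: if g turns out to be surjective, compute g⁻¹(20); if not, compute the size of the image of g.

5

Computing x^39 mod 55 for each x (by repeated squaring, reducing mod 55 at every step), the values g(0), g(1), …, g(54) are: 0, 1, 28, 37, 14, 20, 46, 8, 7, 49, 10, 11, 23, 17, 4, 25, 31, 13, 52, 29, 5, 21, 33, 12, 39, 15, 36, 53, 2, 19, 40, 16, 43, 22, 34, 50, 26, 3, 42, 24, 30, 51, 38, 32, 44, 45, 6, 48, 47, 9, 35, 41, 18, 27, 54.
Every element of ℤ_{55} appears exactly once in this list, so g is a bijection, and in particular surjective.
Since g is surjective, we read off the preimage of 20 from the same table: g(5) = 20, so g⁻¹(20) = 5.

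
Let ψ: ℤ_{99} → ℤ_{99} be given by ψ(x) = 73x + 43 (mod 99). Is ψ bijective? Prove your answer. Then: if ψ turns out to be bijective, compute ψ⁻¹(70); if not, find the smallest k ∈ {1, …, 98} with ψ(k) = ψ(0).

Suppose ψ(s) = ψ(t) in ℤ_{99}. Then 73s + 43 ≡ 73t + 43 (mod 99), hence 73(s − t) ≡ 0 (mod 99).
Since gcd(73, 99) = 1, 73 is invertible modulo 99, thus s − t ≡ 0 (mod 99), i.e. s = t.
We now compute 73⁻¹ mod 99 explicitly. Euclid's algorithm: 99 = 1·73 + 26, 73 = 2·26 + 21, 26 = 1·21 + 5, 21 = 4·5 + 1; back-substituting gives 1 = 19·73 − 14·99, so 73⁻¹ ≡ 19 (mod 99).
Then y ↦ 19(y − 43) is a two-sided inverse to ψ, so every y ∈ ℤ_{99} has a preimage.
Therefore ψ is bijective.
Since ψ is bijective, we compute ψ⁻¹(70): solve 73x + 43 ≡ 70 (mod 99), i.e. 73x ≡ 27 (mod 99).
Multiplying by 73⁻¹ = 19 gives x ≡ 19·27 = 513 = 5·99 + 18 ≡ 18 (mod 99).
Check: ψ(18) = 73·18 + 43 = 1357 = 13·99 + 70 ≡ 70 (mod 99).

18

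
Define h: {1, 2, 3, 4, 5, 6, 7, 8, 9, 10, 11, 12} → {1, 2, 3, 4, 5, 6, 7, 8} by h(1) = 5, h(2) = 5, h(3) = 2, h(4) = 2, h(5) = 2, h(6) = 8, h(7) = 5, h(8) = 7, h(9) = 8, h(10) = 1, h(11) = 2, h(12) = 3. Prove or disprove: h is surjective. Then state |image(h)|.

6

No element maps to 4, so h is not surjective.
The image of h is {1, 2, 3, 5, 7, 8}, which has 6 elements.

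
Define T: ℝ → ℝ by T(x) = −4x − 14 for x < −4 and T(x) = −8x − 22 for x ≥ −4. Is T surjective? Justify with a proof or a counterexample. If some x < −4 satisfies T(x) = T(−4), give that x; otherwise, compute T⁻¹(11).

-6

Both pieces are strictly decreasing (slopes −4 and −8), so each is injective on its own interval.
The left piece maps (−∞, −4) onto (2, ∞); the right piece maps [−4, ∞) onto (−∞, 10].
The union (2, ∞) ∪ (−∞, 10] covers ℝ, so T is surjective.
For the follow-up: the images overlap, so an x < −4 with T(x) = T(−4) exists. T(−4) = 10; solving −4x − 14 = 10 for x < −4 gives x = (10 + 14)/(−4) = −6.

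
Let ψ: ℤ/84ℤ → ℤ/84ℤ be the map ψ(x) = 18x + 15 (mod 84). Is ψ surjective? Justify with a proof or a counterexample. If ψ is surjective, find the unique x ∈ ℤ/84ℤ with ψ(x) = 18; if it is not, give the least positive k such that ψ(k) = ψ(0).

Recall: ψ is surjective if every y in the codomain equals ψ(x) for some x in the domain.
Since gcd(18, 84) = 6, we have 18x ≡ 0 (mod 6) for all x, so ψ(x) ≡ 3 (mod 6).
But 0 ≢ 3 (mod 6), so 0 ∈ ℤ/84ℤ has no preimage. Thus ψ is not surjective.
Since ψ is not surjective, we find the least positive k with ψ(k) = ψ(0): this means 18k ≡ 0 (mod 84), i.e. 84 ∣ 18k. Since gcd(18, 84) = 6, dividing through by 6 this holds exactly when 14 ∣ 3k, and as gcd(3, 14) = 1, exactly when 14 ∣ k.
The smallest positive such k is 14.

14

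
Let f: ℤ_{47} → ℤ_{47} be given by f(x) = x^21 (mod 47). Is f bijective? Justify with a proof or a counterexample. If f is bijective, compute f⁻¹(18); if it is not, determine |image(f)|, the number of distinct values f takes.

Since 47 is prime, the nonzero elements of ℤ_{47} form a cyclic group of order 46.
As gcd(21, 46) = 1, raising to the 21st power is a bijection on this group: if u^21 ≡ v^21 then (uv^{−1})^21 = 1, and the only element of order dividing gcd(21, 46) = 1 is 1, so u = v.
With f(0) = 0 this makes f injective on all of ℤ_{47}, hence bijective (finite equal-size domain and codomain). In particular f is bijective.
Since f is bijective, we find the preimage of 18. The inverse of x ↦ x^21 on (ℤ_{47})^× is x ↦ x^11, because 21·11 = 231 = 5·46 + 1 ≡ 1 (mod 46) and x^{46} = 1 for x ≠ 0 (Fermat). So f⁻¹(18) = 18^11 mod 47.
Repeated squaring mod 47: 18^1 ≡ 18, 18^2 ≡ 18² = 324 ≡ 42, 18^4 ≡ 42² = 1764 ≡ 25, 18^8 ≡ 25² = 625 ≡ 14. Since 11 = 8 + 2 + 1, 18^11 ≡ 14·42·18: 14·42 = 588 ≡ 24, then 24·18 = 432 ≡ 9. So 18^11 ≡ 9 (mod 47).
Hence f⁻¹(18) = 9.

9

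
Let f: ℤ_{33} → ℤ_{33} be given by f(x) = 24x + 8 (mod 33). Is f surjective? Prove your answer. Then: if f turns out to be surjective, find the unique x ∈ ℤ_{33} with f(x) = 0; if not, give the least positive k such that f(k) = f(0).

Since gcd(24, 33) = 3, we have 24x ≡ 0 (mod 3) for all x, so f(x) ≡ 2 (mod 3).
But 0 ≢ 2 (mod 3), so 0 ∈ ℤ_{33} has no preimage. Hence f is not surjective.
Since f is not surjective, we find the least positive k with f(k) = f(0): this means 24k ≡ 0 (mod 33), i.e. 33 ∣ 24k. Since gcd(24, 33) = 3, dividing through by 3 this holds exactly when 11 ∣ 8k, and as gcd(8, 11) = 1, exactly when 11 ∣ k.
The smallest positive such k is 11.

11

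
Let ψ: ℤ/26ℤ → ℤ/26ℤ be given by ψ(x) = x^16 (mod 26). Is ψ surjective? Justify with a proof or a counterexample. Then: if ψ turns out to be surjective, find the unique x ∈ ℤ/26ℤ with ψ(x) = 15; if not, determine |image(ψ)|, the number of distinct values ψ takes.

8

ψ(1) = 1^16 = 1.
ψ(5): Repeated squaring mod 26: 5^1 ≡ 5, 5^2 ≡ 5² = 25, 5^4 ≡ 25² = 625 ≡ 1, 5^8 ≡ 1² = 1, 5^16 ≡ 1² = 1. So 5^16 ≡ 1 (mod 26).
So ψ(1) = ψ(5) = 1 while 1 ≠ 5, so ψ is not injective.
A non-injective map from the 26-element set ℤ/26ℤ to itself takes at most 25 distinct values, so it cannot be surjective. Therefore ψ is not surjective.
Since ψ is not surjective, we determine |image(ψ)|. Computing x^16 mod 26 for each x (by repeated squaring, reducing mod 26 at every step), the values ψ(0), ψ(1), …, ψ(25) are: 0, 1, 16, 3, 22, 1, 22, 9, 14, 9, 16, 3, 14, 13, 14, 3, 16, 9, 14, 9, 22, 1, 22, 3, 16, 1.
The distinct values are {0, 1, 3, 9, 13, 14, 16, 22}; there are 8 of them.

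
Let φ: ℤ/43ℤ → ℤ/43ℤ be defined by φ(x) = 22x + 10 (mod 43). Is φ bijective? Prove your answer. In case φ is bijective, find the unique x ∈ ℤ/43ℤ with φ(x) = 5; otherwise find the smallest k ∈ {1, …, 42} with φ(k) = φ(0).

33

Suppose φ(a) = φ(b) in ℤ/43ℤ. Then 22a + 10 ≡ 22b + 10 (mod 43), therefore 22(a − b) ≡ 0 (mod 43).
Since gcd(22, 43) = 1, 22 is invertible modulo 43, therefore a − b ≡ 0 (mod 43), i.e. a = b.
We now compute 22⁻¹ mod 43 explicitly. Euclid's algorithm: 43 = 1·22 + 21, 22 = 1·21 + 1; back-substituting gives 1 = 2·22 − 1·43, so 22⁻¹ ≡ 2 (mod 43).
For any y ∈ ℤ/43ℤ, x = 2(y − 10) mod 43 satisfies φ(x) = 22·2(y − 10) + 10 ≡ y (since 22·2 ≡ 1 mod 43). So every y has a preimage.
Thus φ is bijective.
Since φ is bijective, we compute φ⁻¹(5): solve 22x + 10 ≡ 5 (mod 43), i.e. 22x ≡ 38 (mod 43).
Multiplying by 22⁻¹ = 2 gives x ≡ 2·38 = 76 = 1·43 + 33 ≡ 33 (mod 43).
Check: φ(33) = 22·33 + 10 = 736 = 17·43 + 5 ≡ 5 (mod 43).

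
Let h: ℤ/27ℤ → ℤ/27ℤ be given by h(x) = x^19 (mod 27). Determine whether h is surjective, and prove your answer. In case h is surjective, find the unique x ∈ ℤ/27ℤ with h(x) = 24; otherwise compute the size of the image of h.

h(0) = 0^19 = 0.
h(3): Repeated squaring mod 27: 3^1 ≡ 3, 3^2 ≡ 3² = 9, 3^4 ≡ 9² = 81 ≡ 0, 3^8 ≡ 0² = 0, 3^16 ≡ 0² = 0. Since 19 = 16 + 2 + 1, 3^19 ≡ 0·9·3: 0·9 = 0, then 0·3 = 0. So 3^19 ≡ 0 (mod 27).
So h(0) = h(3) = 0 while 0 ≠ 3, therefore h is not injective.
A non-injective map from the 27-element set ℤ/27ℤ to itself takes at most 26 distinct values, so it cannot be surjective. Therefore h is not surjective.
Since h is not surjective, we determine |image(h)|. Computing x^19 mod 27 for each x (by repeated squaring, reducing mod 27 at every step), the values h(0), h(1), …, h(26) are: 0, 1, 2, 0, 4, 5, 0, 7, 8, 0, 10, 11, 0, 13, 14, 0, 16, 17, 0, 19, 20, 0, 22, 23, 0, 25, 26.
The distinct values are {0, 1, 2, 4, 5, 7, 8, 10, 11, 13, 14, 16, 17, 19, 20, 22, 23, 25, 26}; there are 19 of them.

19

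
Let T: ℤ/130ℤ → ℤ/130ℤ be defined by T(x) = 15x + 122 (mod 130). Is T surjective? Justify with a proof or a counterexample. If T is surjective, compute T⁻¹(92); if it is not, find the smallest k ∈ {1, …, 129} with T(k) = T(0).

26

Recall: T is surjective if every y in the codomain equals T(x) for some x in the domain.
Since gcd(15, 130) = 5, we have 15x ≡ 0 (mod 5) for all x, so T(x) ≡ 2 (mod 5).
But 0 ≢ 2 (mod 5), so 0 ∈ ℤ/130ℤ has no preimage. Thus T is not surjective.
Since T is not surjective, we find the least positive k with T(k) = T(0): this means 15k ≡ 0 (mod 130), i.e. 130 ∣ 15k. Since gcd(15, 130) = 5, dividing through by 5 this holds exactly when 26 ∣ 3k, and as gcd(3, 26) = 1, exactly when 26 ∣ k.
The smallest positive such k is 26.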